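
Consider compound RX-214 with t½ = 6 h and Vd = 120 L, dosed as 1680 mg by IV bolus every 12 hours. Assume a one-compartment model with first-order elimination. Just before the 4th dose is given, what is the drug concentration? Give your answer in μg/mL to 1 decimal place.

f = (1/2)^(τ/t½) = (1/2)^(12/6) ≈ 0.2500.
C₀ = D/Vd = 1680/120 ≈ 14.000 μg/mL.
Before the 4th dose, 3 doses have been given. Superposition: Cmin = C₀·(f + f² + … + f^3).
≈ 14.000 × (0.2500 + 0.0625 + 0.0156) ≈ 14.000 × 0.3281 ≈ 4.593 μg/mL.

4.6 μg/mL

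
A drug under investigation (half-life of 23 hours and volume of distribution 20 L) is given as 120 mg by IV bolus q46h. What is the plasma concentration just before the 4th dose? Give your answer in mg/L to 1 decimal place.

2.0 mg/L

f = (1/2)^(τ/t½) = (1/2)^(46/23) ≈ 0.2500.
C₀ = D/Vd = 120/20 ≈ 6.000 mg/L.
Before the 4th dose, 3 doses have been given. Superposition: Cmin = C₀·(f + f² + … + f^3).
≈ 6.000 × (0.2500 + 0.0625 + 0.0156) ≈ 6.000 × 0.3281 ≈ 1.969 mg/L.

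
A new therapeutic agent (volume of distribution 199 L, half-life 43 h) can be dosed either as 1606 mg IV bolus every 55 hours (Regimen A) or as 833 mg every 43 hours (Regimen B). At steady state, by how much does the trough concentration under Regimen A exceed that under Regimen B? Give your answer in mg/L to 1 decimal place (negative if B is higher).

Regimen A: f = (1/2)^(55/43) ≈ 0.4121; Cmin,ss = (1606/199)·f/(1−f) ≈ 5.657 mg/L.
Regimen B: f = (1/2)^(43/43) ≈ 0.5000; Cmin,ss = (833/199)·f/(1−f) ≈ 4.186 mg/L.
Difference ≈ 5.657 − 4.186 ≈ 1.471 mg/L.

1.5 mg/L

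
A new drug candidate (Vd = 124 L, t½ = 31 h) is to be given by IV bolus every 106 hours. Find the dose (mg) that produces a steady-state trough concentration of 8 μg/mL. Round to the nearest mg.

τ/t½ = 106/31 ≈ 3.4194, so f = (1/2)^(106/31) ≈ 0.093470.
Cmin,ss = (D/Vd)·f/(1−f), so D = Cmin,ss·Vd·(1−f)/f.
D = 8 × 124 × (1−f)/f ≈ 8 × 124 × 9.69862 ≈ 9621.03 mg.

9621 mg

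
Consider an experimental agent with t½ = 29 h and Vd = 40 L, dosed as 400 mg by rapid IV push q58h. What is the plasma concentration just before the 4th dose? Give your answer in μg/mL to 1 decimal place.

3.3 μg/mL

f = (1/2)^(τ/t½) = (1/2)^(58/29) ≈ 0.2500.
C₀ = D/Vd = 400/40 ≈ 10.000 μg/mL.
Before the 4th dose, 3 doses have been given. Superposition: Cmin = C₀·(f + f² + … + f^3).
≈ 10.000 × (0.2500 + 0.0625 + 0.0156) ≈ 10.000 × 0.3281 ≈ 3.281 μg/mL.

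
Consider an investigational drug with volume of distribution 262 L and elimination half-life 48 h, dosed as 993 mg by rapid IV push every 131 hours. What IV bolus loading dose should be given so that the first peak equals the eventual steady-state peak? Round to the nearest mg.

f = (1/2)^(131/48) ≈ 0.150813; accumulation ratio R = 1/(1−f) ≈ 1.17760.
Loading dose to hit Cmax,ss on first dose: D_load = D_maint·R ≈ 993 × 1.17760 ≈ 1169.36 mg.

1169 mg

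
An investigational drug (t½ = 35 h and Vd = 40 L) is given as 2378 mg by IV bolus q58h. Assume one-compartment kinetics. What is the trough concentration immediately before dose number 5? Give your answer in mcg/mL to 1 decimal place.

f = (1/2)^(τ/t½) = (1/2)^(58/35) ≈ 0.3171.
C₀ = D/Vd = 2378/40 ≈ 59.450 mcg/mL.
Before the 5th dose, 4 doses have been given. Superposition: Cmin = C₀·(f + f² + … + f^4).
≈ 59.450 × (0.3171 + 0.1006 + 0.0319 + 0.0101) ≈ 59.450 × 0.4597 ≈ 27.329 mcg/mL.

27.3 mcg/mL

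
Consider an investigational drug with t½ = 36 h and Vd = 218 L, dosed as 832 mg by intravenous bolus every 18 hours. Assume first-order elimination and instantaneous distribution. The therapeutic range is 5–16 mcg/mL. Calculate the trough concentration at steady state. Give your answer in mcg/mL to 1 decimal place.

Over one 18-h interval, 18/36 ≈ 0.5 half-lives elapse, leaving f ≈ 0.7071 of each dose.
Accumulation ratio R = 1/(1 − f) ≈ 1/0.2929 ≈ 3.4141.
Single-dose peak C₀ = D/Vd = 832/218 ≈ 3.817 mcg/mL.
Cmax,ss = C₀/(1 − f) ≈ 3.817/0.2929 ≈ 13.032 mcg/mL.
Steady-state trough Cmin,ss = Cmax,ss·f ≈ 13.032 × 0.7071 ≈ 9.215 mcg/mL.
Trough 9.2 mcg/mL vs MEC 5 mcg/mL: adequate.

9.2 mcg/mL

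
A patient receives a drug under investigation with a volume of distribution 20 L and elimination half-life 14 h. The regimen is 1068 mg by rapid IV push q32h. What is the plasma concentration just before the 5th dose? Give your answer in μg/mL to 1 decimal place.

f = (1/2)^(τ/t½) = (1/2)^(32/14) ≈ 0.2051.
C₀ = D/Vd = 1068/20 ≈ 53.400 μg/mL.
Before the 5th dose, 4 doses have been given. Superposition: Cmin = C₀·(f + f² + … + f^4).
≈ 53.400 × (0.2051 + 0.0421 + 0.0086 + 0.0018) ≈ 53.400 × 0.2576 ≈ 13.756 μg/mL.

13.8 μg/mL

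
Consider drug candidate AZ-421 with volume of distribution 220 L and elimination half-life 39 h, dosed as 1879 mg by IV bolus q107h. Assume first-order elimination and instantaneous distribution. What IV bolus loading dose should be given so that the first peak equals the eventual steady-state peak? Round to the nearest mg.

f = (1/2)^(107/39) ≈ 0.149313; accumulation ratio R = 1/(1−f) ≈ 1.17552.
Loading dose to hit Cmax,ss on first dose: D_load = D_maint·R ≈ 1879 × 1.17552 ≈ 2208.80 mg.

2209 mg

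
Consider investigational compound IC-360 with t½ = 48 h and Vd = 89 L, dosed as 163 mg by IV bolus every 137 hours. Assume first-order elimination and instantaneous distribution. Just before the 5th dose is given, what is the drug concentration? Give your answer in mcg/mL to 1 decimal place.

f = (1/2)^(τ/t½) = (1/2)^(137/48) ≈ 0.1383.
C₀ = D/Vd = 163/89 ≈ 1.831 mcg/mL.
Before the 5th dose, 4 doses have been given. Superposition: Cmin = C₀·(f + f² + … + f^4).
≈ 1.831 × (0.1383 + 0.0191 + 0.0026 + 0.0004) ≈ 1.831 × 0.1604 ≈ 0.294 mcg/mL.

0.3 mcg/mL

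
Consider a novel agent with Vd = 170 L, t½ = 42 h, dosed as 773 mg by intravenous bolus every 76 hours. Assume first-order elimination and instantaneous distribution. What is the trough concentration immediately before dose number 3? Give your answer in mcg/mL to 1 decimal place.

1.7 mcg/mL

f = (1/2)^(τ/t½) = (1/2)^(76/42) ≈ 0.2853.
C₀ = D/Vd = 773/170 ≈ 4.547 mcg/mL.
Before the 3rd dose, 2 doses have been given. Superposition: Cmin = C₀·(f + f²).
≈ 4.547 × (0.2853 + 0.0814) ≈ 4.547 × 0.3667 ≈ 1.667 mcg/mL.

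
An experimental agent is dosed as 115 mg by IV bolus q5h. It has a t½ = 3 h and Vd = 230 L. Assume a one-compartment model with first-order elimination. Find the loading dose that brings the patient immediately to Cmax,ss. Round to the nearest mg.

168 mg

f = (1/2)^(5/3) ≈ 0.314980; accumulation ratio R = 1/(1−f) ≈ 1.45981.
Loading dose to hit Cmax,ss on first dose: D_load = D_maint·R ≈ 115 × 1.45981 ≈ 167.88 mg.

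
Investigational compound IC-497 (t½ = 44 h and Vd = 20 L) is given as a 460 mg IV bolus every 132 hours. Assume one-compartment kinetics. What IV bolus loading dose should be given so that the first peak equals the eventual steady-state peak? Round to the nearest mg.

f = (1/2)^(132/44) ≈ 0.125000; accumulation ratio R = 1/(1−f) ≈ 1.14286.
Loading dose to hit Cmax,ss on first dose: D_load = D_maint·R ≈ 460 × 1.14286 ≈ 525.72 mg.

526 mg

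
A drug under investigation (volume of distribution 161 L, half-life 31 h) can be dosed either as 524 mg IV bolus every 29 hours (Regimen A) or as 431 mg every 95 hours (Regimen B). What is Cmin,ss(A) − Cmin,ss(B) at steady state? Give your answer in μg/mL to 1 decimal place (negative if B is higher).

3.2 μg/mL

Regimen A: f = (1/2)^(29/31) ≈ 0.5229; Cmin,ss = (524/161)·f/(1−f) ≈ 3.567 μg/mL.
Regimen B: f = (1/2)^(95/31) ≈ 0.1195; Cmin,ss = (431/161)·f/(1−f) ≈ 0.363 μg/mL.
Difference ≈ 3.567 − 0.363 ≈ 3.204 μg/mL.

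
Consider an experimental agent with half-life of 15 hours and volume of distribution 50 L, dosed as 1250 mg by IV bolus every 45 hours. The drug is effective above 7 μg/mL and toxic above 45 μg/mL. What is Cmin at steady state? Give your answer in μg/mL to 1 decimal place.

τ = 45 h = 3 half-lives, so f = (1/2)^3 = 0.125.
Accumulation ratio R = 1/(1 − f) = 1/0.875 = 8/7.
Single-dose peak C₀ = D/Vd = 1250/50 = 25 μg/mL.
Steady-state peak Cmax,ss = C₀·R = 25 × 8/7 ≈ 28.571 μg/mL.
Steady-state trough Cmin,ss = Cmax,ss·f ≈ 28.571 × 0.125 ≈ 3.571 μg/mL.
Trough 3.6 μg/mL vs MEC 7 μg/mL: subtherapeutic.

3.6 μg/mL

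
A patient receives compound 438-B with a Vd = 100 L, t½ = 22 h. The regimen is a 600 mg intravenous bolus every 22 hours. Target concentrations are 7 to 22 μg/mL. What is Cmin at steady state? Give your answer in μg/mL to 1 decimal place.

6.0 μg/mL

The dosing interval is 1 half-life, so f = 2^(−1) = 0.5.
Accumulation ratio R = 1/(1 − f) = 1/0.5 = 2/1.
Single-dose peak C₀ = D/Vd = 600/100 = 6 μg/mL.
Steady-state peak Cmax,ss = C₀·R = 6 × 2/1 ≈ 12.000 μg/mL.
Steady-state trough Cmin,ss = Cmax,ss·f ≈ 12.000 × 0.5 ≈ 6.000 μg/mL.
Trough 6.0 μg/mL vs MEC 7 μg/mL: subtherapeutic.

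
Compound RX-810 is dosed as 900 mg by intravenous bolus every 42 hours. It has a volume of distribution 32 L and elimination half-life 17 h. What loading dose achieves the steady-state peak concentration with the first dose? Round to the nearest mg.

f = (1/2)^(42/17) ≈ 0.180418; accumulation ratio R = 1/(1−f) ≈ 1.22013.
Loading dose to hit Cmax,ss on first dose: D_load = D_maint·R ≈ 900 × 1.22013 ≈ 1098.12 mg.

1098 mg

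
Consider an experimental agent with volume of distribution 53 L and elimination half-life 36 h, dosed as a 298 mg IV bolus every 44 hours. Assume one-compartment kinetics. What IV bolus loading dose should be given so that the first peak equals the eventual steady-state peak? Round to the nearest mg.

522 mg

f = (1/2)^(44/36) ≈ 0.428622; accumulation ratio R = 1/(1−f) ≈ 1.75015.
Loading dose to hit Cmax,ss on first dose: D_load = D_maint·R ≈ 298 × 1.75015 ≈ 521.54 mg.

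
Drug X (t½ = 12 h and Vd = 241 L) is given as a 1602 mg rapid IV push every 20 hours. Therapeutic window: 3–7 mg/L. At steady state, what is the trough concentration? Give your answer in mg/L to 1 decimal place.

τ/t½ = 20/12 ≈ 1.6667, so fraction remaining f = (1/2)^(20/12) ≈ 0.3150.
Single-dose peak C₀ = D/Vd = 1602/241 ≈ 6.647 mg/L.
Steady-state trough Cmin,ss = C₀·f/(1−f) ≈ 6.647 × 0.3150/0.6850 ≈ 3.057 mg/L.
Trough 3.1 mg/L vs MEC 3 mg/L: adequate.

3.1 mg/L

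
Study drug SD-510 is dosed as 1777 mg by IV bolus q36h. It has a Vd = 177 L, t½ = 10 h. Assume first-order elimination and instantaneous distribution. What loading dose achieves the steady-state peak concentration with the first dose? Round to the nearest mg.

f = (1/2)^(36/10) ≈ 0.082469; accumulation ratio R = 1/(1−f) ≈ 1.08988.
Loading dose to hit Cmax,ss on first dose: D_load = D_maint·R ≈ 1777 × 1.08988 ≈ 1936.72 mg.

1937 mg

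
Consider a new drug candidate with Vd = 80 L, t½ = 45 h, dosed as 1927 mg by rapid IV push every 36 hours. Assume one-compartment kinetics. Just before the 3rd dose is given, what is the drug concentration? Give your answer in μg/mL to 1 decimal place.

21.8 μg/mL

f = (1/2)^(τ/t½) = (1/2)^(36/45) ≈ 0.5743.
C₀ = D/Vd = 1927/80 ≈ 24.087 μg/mL.
Before the 3rd dose, 2 doses have been given. Superposition: Cmin = C₀·(f + f²).
≈ 24.087 × (0.5743 + 0.3298) ≈ 24.087 × 0.9041 ≈ 21.777 μg/mL.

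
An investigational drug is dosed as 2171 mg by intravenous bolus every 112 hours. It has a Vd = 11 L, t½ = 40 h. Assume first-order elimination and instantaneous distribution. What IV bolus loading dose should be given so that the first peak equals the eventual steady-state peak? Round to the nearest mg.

2535 mg

f = (1/2)^(112/40) ≈ 0.143587; accumulation ratio R = 1/(1−f) ≈ 1.16766.
Loading dose to hit Cmax,ss on first dose: D_load = D_maint·R ≈ 2171 × 1.16766 ≈ 2534.99 mg.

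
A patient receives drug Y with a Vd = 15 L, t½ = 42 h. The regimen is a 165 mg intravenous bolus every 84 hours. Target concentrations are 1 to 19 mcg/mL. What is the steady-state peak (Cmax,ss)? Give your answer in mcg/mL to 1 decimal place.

The dosing interval is 2 half-lives, so f = 2^(−2) = 0.25.
Accumulation ratio R = 1/(1 − f) = 1/0.75 = 4/3.
Single-dose peak C₀ = D/Vd = 165/15 = 11 mcg/mL.
Steady-state peak Cmax,ss = C₀·R = 11 × 4/3 ≈ 14.667 mcg/mL.
Peak 14.7 mcg/mL vs MTC 19 mcg/mL: below toxic threshold.

14.7 mcg/mL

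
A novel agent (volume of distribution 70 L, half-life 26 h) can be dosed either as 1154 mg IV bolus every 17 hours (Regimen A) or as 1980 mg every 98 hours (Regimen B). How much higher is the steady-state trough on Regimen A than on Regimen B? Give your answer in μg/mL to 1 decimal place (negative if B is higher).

Regimen A: f = (1/2)^(17/26) ≈ 0.6356; Cmin,ss = (1154/70)·f/(1−f) ≈ 28.755 μg/mL.
Regimen B: f = (1/2)^(98/26) ≈ 0.0733; Cmin,ss = (1980/70)·f/(1−f) ≈ 2.237 μg/mL.
Difference ≈ 28.755 − 2.237 ≈ 26.518 μg/mL.

26.5 μg/mL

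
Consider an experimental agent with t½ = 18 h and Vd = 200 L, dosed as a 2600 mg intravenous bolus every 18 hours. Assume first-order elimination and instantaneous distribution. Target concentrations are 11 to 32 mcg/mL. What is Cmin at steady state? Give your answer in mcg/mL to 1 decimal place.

13.0 mcg/mL

The dosing interval is 1 half-life, so f = 2^(−1) = 0.5.
At steady state, R = 1/(1 − 0.5) = 2/1.
Single-dose peak C₀ = D/Vd = 2600/200 = 13 mcg/mL.
Steady-state peak Cmax,ss = C₀·R = 13 × 2/1 ≈ 26.000 mcg/mL.
Steady-state trough Cmin,ss = Cmax,ss·f ≈ 26.000 × 0.5 ≈ 13.000 mcg/mL.
Trough 13.0 mcg/mL vs MEC 11 mcg/mL: adequate.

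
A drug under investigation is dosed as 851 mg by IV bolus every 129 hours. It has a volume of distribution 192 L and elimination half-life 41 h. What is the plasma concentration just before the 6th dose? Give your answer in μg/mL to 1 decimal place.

0.6 μg/mL

f = (1/2)^(τ/t½) = (1/2)^(129/41) ≈ 0.1129.
C₀ = D/Vd = 851/192 ≈ 4.432 μg/mL.
Before the 6th dose, 5 doses have been given. Superposition: Cmin = C₀·(f + f² + … + f^5).
≈ 4.432 × (0.1129 + 0.0127 + 0.0014 + 0.0002 + 0.0000) ≈ 4.432 × 0.1272 ≈ 0.564 μg/mL.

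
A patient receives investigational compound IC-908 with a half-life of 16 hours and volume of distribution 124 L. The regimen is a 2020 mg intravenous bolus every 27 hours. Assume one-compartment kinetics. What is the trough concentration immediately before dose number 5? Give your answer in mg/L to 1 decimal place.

7.3 mg/L

f = (1/2)^(τ/t½) = (1/2)^(27/16) ≈ 0.3105.
C₀ = D/Vd = 2020/124 ≈ 16.290 mg/L.
Before the 5th dose, 4 doses have been given. Superposition: Cmin = C₀·(f + f² + … + f^4).
≈ 16.290 × (0.3105 + 0.0964 + 0.0299 + 0.0093) ≈ 16.290 × 0.4461 ≈ 7.267 mg/L.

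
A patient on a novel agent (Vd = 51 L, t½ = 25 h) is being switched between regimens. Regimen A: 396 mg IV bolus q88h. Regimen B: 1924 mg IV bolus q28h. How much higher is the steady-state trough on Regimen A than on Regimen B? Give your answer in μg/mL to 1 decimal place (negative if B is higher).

-31.4 μg/mL

Regimen A: f = (1/2)^(88/25) ≈ 0.0872; Cmin,ss = (396/51)·f/(1−f) ≈ 0.742 μg/mL.
Regimen B: f = (1/2)^(28/25) ≈ 0.4601; Cmin,ss = (1924/51)·f/(1−f) ≈ 32.149 μg/mL.
Difference ≈ 0.742 − 32.149 ≈ -31.407 μg/mL.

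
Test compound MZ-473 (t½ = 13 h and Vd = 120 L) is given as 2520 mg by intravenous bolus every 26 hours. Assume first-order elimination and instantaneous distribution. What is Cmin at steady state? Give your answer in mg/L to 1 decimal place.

7.0 mg/L

τ = 26 h = 2 half-lives, so f = (1/2)^2 = 0.25.
Accumulation ratio R = 1/(1 − f) = 1/0.75 = 4/3.
Single-dose peak C₀ = D/Vd = 2520/120 = 21 mg/L.
Steady-state peak Cmax,ss = C₀·R = 21 × 4/3 ≈ 28.000 mg/L.
Steady-state trough Cmin,ss = Cmax,ss·f ≈ 28.000 × 0.25 ≈ 7.000 mg/L.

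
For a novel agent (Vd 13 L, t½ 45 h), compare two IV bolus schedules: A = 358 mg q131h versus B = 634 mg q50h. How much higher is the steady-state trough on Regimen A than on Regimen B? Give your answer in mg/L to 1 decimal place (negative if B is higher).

-37.8 mg/L

Regimen A: f = (1/2)^(131/45) ≈ 0.1329; Cmin,ss = (358/13)·f/(1−f) ≈ 4.221 mg/L.
Regimen B: f = (1/2)^(50/45) ≈ 0.4629; Cmin,ss = (634/13)·f/(1−f) ≈ 42.032 mg/L.
Difference ≈ 4.221 − 42.032 ≈ -37.811 mg/L.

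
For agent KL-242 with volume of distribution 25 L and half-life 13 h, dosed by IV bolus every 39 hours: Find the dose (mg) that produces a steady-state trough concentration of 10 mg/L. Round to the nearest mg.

1750 mg

τ/t½ = 39/13 ≈ 3, so f = (1/2)^(39/13) ≈ 0.125000.
Cmin,ss = (D/Vd)·f/(1−f), so D = Cmin,ss·Vd·(1−f)/f.
D = 10 × 25 × (1−f)/f ≈ 10 × 25 × 7.00000 ≈ 1750.00 mg.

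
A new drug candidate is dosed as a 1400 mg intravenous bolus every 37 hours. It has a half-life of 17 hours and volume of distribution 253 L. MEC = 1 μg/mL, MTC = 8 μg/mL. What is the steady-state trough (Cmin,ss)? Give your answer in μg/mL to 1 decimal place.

τ/t½ = 37/17 ≈ 2.1765, so fraction remaining f = (1/2)^(37/17) ≈ 0.2212.
Accumulation ratio R = 1/(1 − f) ≈ 1/0.7788 ≈ 1.2840.
Each bolus raises the concentration by D/Vd = 1400/253 ≈ 5.534 μg/mL.
Steady-state peak Cmax,ss = C₀·R ≈ 5.534 × 1.2840 ≈ 7.106 μg/mL.
One interval later, Cmin,ss = Cmax,ss·e^(−kτ) ≈ 7.106 × 0.2212 ≈ 1.572 μg/mL.
Trough 1.6 μg/mL vs MEC 1 μg/mL: adequate.

1.6 μg/mL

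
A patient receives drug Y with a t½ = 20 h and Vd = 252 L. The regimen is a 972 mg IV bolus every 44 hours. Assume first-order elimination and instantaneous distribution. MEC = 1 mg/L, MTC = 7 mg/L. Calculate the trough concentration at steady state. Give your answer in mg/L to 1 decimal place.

1.1 mg/L

τ/t½ = 44/20 ≈ 2.2, so fraction remaining f = (1/2)^(44/20) ≈ 0.2176.
Single-dose peak C₀ = D/Vd = 972/252 ≈ 3.857 mg/L.
Steady-state trough Cmin,ss = C₀·f/(1−f) ≈ 3.857 × 0.2176/0.7824 ≈ 1.073 mg/L.
Trough 1.1 mg/L vs MEC 1 mg/L: adequate.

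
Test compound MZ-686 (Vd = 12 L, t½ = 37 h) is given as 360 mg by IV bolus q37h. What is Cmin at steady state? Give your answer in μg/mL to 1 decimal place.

30.0 μg/mL

The dosing interval is 1 half-life, so f = 2^(−1) = 0.5.
At steady state, R = 1/(1 − 0.5) = 2/1.
Single-dose peak C₀ = D/Vd = 360/12 = 30 μg/mL.
Steady-state peak Cmax,ss = C₀·R = 30 × 2/1 ≈ 60.000 μg/mL.
Steady-state trough Cmin,ss = Cmax,ss·f ≈ 60.000 × 0.5 ≈ 30.000 μg/mL.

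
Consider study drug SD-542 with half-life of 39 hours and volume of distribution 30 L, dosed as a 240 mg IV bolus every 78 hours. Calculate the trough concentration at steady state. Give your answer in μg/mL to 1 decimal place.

τ = 78 h = 2 half-lives, so f = (1/2)^2 = 0.25.
Accumulation ratio R = 1/(1 − f) = 1/0.75 = 4/3.
Single-dose peak C₀ = D/Vd = 240/30 = 8 μg/mL.
Steady-state peak Cmax,ss = C₀·R = 8 × 4/3 ≈ 10.667 μg/mL.
Steady-state trough Cmin,ss = Cmax,ss·f ≈ 10.667 × 0.25 ≈ 2.667 μg/mL.

2.7 μg/mL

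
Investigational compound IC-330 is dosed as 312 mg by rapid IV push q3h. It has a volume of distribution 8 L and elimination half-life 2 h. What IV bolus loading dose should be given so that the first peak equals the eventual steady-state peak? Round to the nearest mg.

f = (1/2)^(3/2) ≈ 0.353553; accumulation ratio R = 1/(1−f) ≈ 1.54692.
Loading dose to hit Cmax,ss on first dose: D_load = D_maint·R ≈ 312 × 1.54692 ≈ 482.64 mg.

483 mg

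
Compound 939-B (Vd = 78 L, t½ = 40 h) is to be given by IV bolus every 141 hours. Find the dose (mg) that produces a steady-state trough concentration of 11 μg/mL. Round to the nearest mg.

τ/t½ = 141/40 ≈ 3.525, so f = (1/2)^(141/40) ≈ 0.086870.
Cmin,ss = (D/Vd)·f/(1−f), so D = Cmin,ss·Vd·(1−f)/f.
D = 11 × 78 × (1−f)/f ≈ 11 × 78 × 10.51145 ≈ 9018.82 mg.

9019 mg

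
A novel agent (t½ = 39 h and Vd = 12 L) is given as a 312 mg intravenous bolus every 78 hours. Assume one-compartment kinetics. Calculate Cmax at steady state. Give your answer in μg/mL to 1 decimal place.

34.7 μg/mL

The dosing interval is 2 half-lives, so f = 2^(−2) = 0.25.
Accumulation ratio R = 1/(1 − f) = 1/0.75 = 4/3.
Single-dose peak C₀ = D/Vd = 312/12 = 26 μg/mL.
Steady-state peak Cmax,ss = C₀·R = 26 × 4/3 ≈ 34.667 μg/mL.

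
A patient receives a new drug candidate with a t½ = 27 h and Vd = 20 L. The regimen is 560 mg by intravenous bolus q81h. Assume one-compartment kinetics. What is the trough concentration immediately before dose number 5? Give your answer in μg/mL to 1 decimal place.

4.0 μg/mL

f = (1/2)^(τ/t½) = (1/2)^(81/27) ≈ 0.1250.
C₀ = D/Vd = 560/20 ≈ 28.000 μg/mL.
Before the 5th dose, 4 doses have been given. Superposition: Cmin = C₀·(f + f² + … + f^4).
≈ 28.000 × (0.1250 + 0.0156 + 0.0020 + 0.0002) ≈ 28.000 × 0.1428 ≈ 3.998 μg/mL.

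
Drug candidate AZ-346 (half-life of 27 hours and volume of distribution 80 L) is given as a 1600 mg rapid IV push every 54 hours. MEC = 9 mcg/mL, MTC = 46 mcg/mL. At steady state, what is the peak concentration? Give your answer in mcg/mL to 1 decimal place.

26.7 mcg/mL

The dosing interval is 2 half-lives, so f = 2^(−2) = 0.25.
Accumulation ratio R = 1/(1 − f) = 1/0.75 = 4/3.
Single-dose peak C₀ = D/Vd = 1600/80 = 20 mcg/mL.
Steady-state peak Cmax,ss = C₀·R = 20 × 4/3 ≈ 26.667 mcg/mL.
Peak 26.7 mcg/mL vs MTC 46 mcg/mL: below toxic threshold.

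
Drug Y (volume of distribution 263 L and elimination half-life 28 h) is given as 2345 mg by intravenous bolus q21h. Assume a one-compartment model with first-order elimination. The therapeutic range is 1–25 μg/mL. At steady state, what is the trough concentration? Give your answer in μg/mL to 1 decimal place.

13.1 μg/mL

τ/t½ = 21/28 ≈ 0.75, so fraction remaining f = (1/2)^(21/28) ≈ 0.5946.
Single-dose peak C₀ = D/Vd = 2345/263 ≈ 8.916 μg/mL.
Steady-state trough Cmin,ss = C₀·f/(1−f) ≈ 8.916 × 0.5946/0.4054 ≈ 13.077 μg/mL.
Trough 13.1 μg/mL vs MEC 1 μg/mL: adequate.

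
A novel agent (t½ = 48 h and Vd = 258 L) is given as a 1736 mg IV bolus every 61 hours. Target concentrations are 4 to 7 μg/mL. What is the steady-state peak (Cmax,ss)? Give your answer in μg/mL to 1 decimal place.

k = ln2/t½ = ln2/48 ≈ 0.014441 h⁻¹; fraction remaining f = e^(−kτ) = e^(−0.014441×61) ≈ 0.4144.
Accumulation ratio R = 1/(1 − f) ≈ 1/0.5856 ≈ 1.7077.
Single-dose peak C₀ = D/Vd = 1736/258 ≈ 6.729 μg/mL.
Steady-state peak Cmax,ss = C₀·R ≈ 6.729 × 1.7077 ≈ 11.491 μg/mL.
Peak 11.5 μg/mL vs MTC 7 μg/mL: exceeds toxic threshold.

11.5 μg/mL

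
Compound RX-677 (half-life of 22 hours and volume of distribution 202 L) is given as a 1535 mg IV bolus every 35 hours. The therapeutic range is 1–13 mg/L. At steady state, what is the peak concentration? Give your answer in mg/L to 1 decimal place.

τ/t½ = 35/22 ≈ 1.5909, so fraction remaining f = (1/2)^(35/22) ≈ 0.3320.
Accumulation ratio R = 1/(1 − f) ≈ 1/0.6680 ≈ 1.4970.
Each bolus raises the concentration by D/Vd = 1535/202 ≈ 7.599 mg/L.
Cmax,ss = C₀/(1 − f) ≈ 7.599/0.6680 ≈ 11.376 mg/L.
Peak 11.4 mg/L vs MTC 13 mg/L: below toxic threshold.

11.4 mg/L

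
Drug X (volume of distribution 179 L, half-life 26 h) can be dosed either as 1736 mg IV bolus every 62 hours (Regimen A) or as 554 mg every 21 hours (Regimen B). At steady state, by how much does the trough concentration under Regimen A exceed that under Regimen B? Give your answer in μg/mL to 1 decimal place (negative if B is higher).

-1.8 μg/mL

Regimen A: f = (1/2)^(62/26) ≈ 0.1915; Cmin,ss = (1736/179)·f/(1−f) ≈ 2.297 μg/mL.
Regimen B: f = (1/2)^(21/26) ≈ 0.5713; Cmin,ss = (554/179)·f/(1−f) ≈ 4.124 μg/mL.
Difference ≈ 2.297 − 4.124 ≈ -1.827 μg/mL.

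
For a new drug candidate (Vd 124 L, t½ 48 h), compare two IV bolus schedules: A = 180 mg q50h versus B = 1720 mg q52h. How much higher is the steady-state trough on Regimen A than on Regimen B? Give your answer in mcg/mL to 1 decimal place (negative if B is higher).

Regimen A: f = (1/2)^(50/48) ≈ 0.4858; Cmin,ss = (180/124)·f/(1−f) ≈ 1.371 mcg/mL.
Regimen B: f = (1/2)^(52/48) ≈ 0.4719; Cmin,ss = (1720/124)·f/(1−f) ≈ 12.395 mcg/mL.
Difference ≈ 1.371 − 12.395 ≈ -11.024 mcg/mL.

-11.0 mcg/mL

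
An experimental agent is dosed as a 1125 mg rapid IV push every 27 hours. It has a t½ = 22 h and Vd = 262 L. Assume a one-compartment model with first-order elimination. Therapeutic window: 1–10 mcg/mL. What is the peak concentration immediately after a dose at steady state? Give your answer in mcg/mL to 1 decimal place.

k = ln2/t½ = ln2/22 ≈ 0.031507 h⁻¹; fraction remaining f = e^(−kτ) = e^(−0.031507×27) ≈ 0.4271.
Accumulation ratio R = 1/(1 − f) ≈ 1/0.5729 ≈ 1.7455.
Single-dose peak C₀ = D/Vd = 1125/262 ≈ 4.294 mcg/mL.
Steady-state peak Cmax,ss = C₀·R ≈ 4.294 × 1.7455 ≈ 7.495 mcg/mL.
Peak 7.5 mcg/mL vs MTC 10 mcg/mL: below toxic threshold.

7.5 mcg/mL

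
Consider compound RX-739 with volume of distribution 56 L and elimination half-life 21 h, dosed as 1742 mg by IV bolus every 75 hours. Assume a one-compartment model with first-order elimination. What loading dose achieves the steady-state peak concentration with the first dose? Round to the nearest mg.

1902 mg

f = (1/2)^(75/21) ≈ 0.084119; accumulation ratio R = 1/(1−f) ≈ 1.09184.
Loading dose to hit Cmax,ss on first dose: D_load = D_maint·R ≈ 1742 × 1.09184 ≈ 1901.99 mg.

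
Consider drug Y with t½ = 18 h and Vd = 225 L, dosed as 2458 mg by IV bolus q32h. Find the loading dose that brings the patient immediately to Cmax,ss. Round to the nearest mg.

f = (1/2)^(32/18) ≈ 0.291632; accumulation ratio R = 1/(1−f) ≈ 1.41170.
Loading dose to hit Cmax,ss on first dose: D_load = D_maint·R ≈ 2458 × 1.41170 ≈ 3469.96 mg.

3470 mg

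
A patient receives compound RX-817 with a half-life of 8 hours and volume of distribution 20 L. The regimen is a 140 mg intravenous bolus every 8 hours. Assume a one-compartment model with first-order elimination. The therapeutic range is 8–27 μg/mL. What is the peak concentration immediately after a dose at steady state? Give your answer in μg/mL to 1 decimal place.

14.0 μg/mL

τ = 8 h = 1 half-life, so f = (1/2)^1 = 0.5.
Accumulation ratio R = 1/(1 − f) = 1/0.5 = 2/1.
Single-dose peak C₀ = D/Vd = 140/20 = 7 μg/mL.
Steady-state peak Cmax,ss = C₀·R = 7 × 2/1 ≈ 14.000 μg/mL.
Peak 14.0 μg/mL vs MTC 27 μg/mL: below toxic threshold.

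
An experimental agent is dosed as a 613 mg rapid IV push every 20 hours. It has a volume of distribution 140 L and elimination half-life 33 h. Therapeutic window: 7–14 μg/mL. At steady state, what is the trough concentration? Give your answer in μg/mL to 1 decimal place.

Over one 20-h interval, 20/33 ≈ 0.60606 half-lives elapse, leaving f ≈ 0.6570 of each dose.
At steady state, accumulation factor R = 1/(1 − e^(−kτ)) ≈ 2.9155.
Single-dose peak C₀ = D/Vd = 613/140 ≈ 4.379 μg/mL.
Steady-state peak Cmax,ss = C₀·R ≈ 4.379 × 2.9155 ≈ 12.767 μg/mL.
Steady-state trough Cmin,ss = Cmax,ss·f ≈ 12.767 × 0.6570 ≈ 8.388 μg/mL.
Trough 8.4 μg/mL vs MEC 7 μg/mL: adequate.

8.4 μg/mL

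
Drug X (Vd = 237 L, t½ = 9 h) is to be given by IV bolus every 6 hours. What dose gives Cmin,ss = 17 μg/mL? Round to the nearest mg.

2367 mg

τ/t½ = 6/9 ≈ 0.66667, so f = (1/2)^(6/9) ≈ 0.629961.
Cmin,ss = (D/Vd)·f/(1−f), so D = Cmin,ss·Vd·(1−f)/f.
D = 17 × 237 × (1−f)/f ≈ 17 × 237 × 0.58740 ≈ 2366.63 mg.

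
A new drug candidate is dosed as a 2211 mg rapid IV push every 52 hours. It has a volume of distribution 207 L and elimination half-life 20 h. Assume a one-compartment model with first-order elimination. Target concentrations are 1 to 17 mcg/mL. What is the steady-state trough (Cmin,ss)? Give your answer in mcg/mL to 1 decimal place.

k = ln2/t½ = ln2/20 ≈ 0.034657 h⁻¹; fraction remaining f = e^(−kτ) = e^(−0.034657×52) ≈ 0.1649.
Each bolus raises the concentration by D/Vd = 2211/207 ≈ 10.681 mcg/mL.
Steady-state trough Cmin,ss = C₀·f/(1−f) ≈ 10.681 × 0.1649/0.8351 ≈ 2.109 mcg/mL.
Trough 2.1 mcg/mL vs MEC 1 mcg/mL: adequate.

2.1 mcg/mL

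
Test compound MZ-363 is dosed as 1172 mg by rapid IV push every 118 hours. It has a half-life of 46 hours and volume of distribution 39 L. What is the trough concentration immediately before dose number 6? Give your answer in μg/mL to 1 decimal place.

f = (1/2)^(τ/t½) = (1/2)^(118/46) ≈ 0.1690.
C₀ = D/Vd = 1172/39 ≈ 30.051 μg/mL.
Before the 6th dose, 5 doses have been given. Superposition: Cmin = C₀·(f + f² + … + f^5).
≈ 30.051 × (0.1690 + 0.0286 + 0.0048 + 0.0008 + 0.0001) ≈ 30.051 × 0.2033 ≈ 6.109 μg/mL.

6.1 μg/mL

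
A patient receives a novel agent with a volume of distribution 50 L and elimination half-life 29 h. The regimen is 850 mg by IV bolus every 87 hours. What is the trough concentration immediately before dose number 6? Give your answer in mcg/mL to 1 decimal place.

2.4 mcg/mL

f = (1/2)^(τ/t½) = (1/2)^(87/29) ≈ 0.1250.
C₀ = D/Vd = 850/50 ≈ 17.000 mcg/mL.
Before the 6th dose, 5 doses have been given. Superposition: Cmin = C₀·(f + f² + … + f^5).
≈ 17.000 × (0.1250 + 0.0156 + 0.0020 + 0.0002 + 0.0000) ≈ 17.000 × 0.1428 ≈ 2.428 mcg/mL.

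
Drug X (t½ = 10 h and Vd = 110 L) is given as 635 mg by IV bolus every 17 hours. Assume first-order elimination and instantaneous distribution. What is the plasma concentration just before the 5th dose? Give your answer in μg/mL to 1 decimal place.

2.5 μg/mL

f = (1/2)^(τ/t½) = (1/2)^(17/10) ≈ 0.3078.
C₀ = D/Vd = 635/110 ≈ 5.773 μg/mL.
Before the 5th dose, 4 doses have been given. Superposition: Cmin = C₀·(f + f² + … + f^4).
≈ 5.773 × (0.3078 + 0.0947 + 0.0292 + 0.0090) ≈ 5.773 × 0.4407 ≈ 2.544 μg/mL.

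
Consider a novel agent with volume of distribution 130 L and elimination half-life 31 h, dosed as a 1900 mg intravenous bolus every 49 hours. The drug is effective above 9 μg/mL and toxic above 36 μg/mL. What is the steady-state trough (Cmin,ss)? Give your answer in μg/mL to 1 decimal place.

Over one 49-h interval, 49/31 ≈ 1.5806 half-lives elapse, leaving f ≈ 0.3343 of each dose.
Single-dose peak C₀ = D/Vd = 1900/130 ≈ 14.615 μg/mL.
Steady-state trough Cmin,ss = C₀·f/(1−f) ≈ 14.615 × 0.3343/0.6657 ≈ 7.339 μg/mL.
Trough 7.3 μg/mL vs MEC 9 μg/mL: subtherapeutic.

7.3 μg/mL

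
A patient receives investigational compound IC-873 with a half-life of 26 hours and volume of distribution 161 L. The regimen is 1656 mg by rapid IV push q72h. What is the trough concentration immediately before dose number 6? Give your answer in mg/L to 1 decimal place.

f = (1/2)^(τ/t½) = (1/2)^(72/26) ≈ 0.1467.
C₀ = D/Vd = 1656/161 ≈ 10.286 mg/L.
Before the 6th dose, 5 doses have been given. Superposition: Cmin = C₀·(f + f² + … + f^5).
≈ 10.286 × (0.1467 + 0.0215 + 0.0032 + 0.0005 + 0.0001) ≈ 10.286 × 0.1720 ≈ 1.769 mg/L.

1.8 mg/L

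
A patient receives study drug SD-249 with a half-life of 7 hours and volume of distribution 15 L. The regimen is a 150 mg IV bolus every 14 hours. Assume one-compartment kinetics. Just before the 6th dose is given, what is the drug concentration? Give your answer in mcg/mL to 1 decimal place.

f = (1/2)^(τ/t½) = (1/2)^(14/7) ≈ 0.2500.
C₀ = D/Vd = 150/15 ≈ 10.000 mcg/mL.
Before the 6th dose, 5 doses have been given. Superposition: Cmin = C₀·(f + f² + … + f^5).
≈ 10.000 × (0.2500 + 0.0625 + 0.0156 + 0.0039 + 0.0010) ≈ 10.000 × 0.3330 ≈ 3.330 mcg/mL.

3.3 mcg/mL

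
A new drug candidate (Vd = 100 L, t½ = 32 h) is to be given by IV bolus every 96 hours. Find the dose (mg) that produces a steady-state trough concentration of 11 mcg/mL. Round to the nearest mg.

7700 mg

τ/t½ = 96/32 ≈ 3, so f = (1/2)^(96/32) ≈ 0.125000.
Cmin,ss = (D/Vd)·f/(1−f), so D = Cmin,ss·Vd·(1−f)/f.
D = 11 × 100 × (1−f)/f ≈ 11 × 100 × 7.00000 ≈ 7700.00 mg.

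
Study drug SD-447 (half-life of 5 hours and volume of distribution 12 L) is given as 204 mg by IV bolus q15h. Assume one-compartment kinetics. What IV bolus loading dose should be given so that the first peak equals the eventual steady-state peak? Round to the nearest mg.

f = (1/2)^(15/5) ≈ 0.125000; accumulation ratio R = 1/(1−f) ≈ 1.14286.
Loading dose to hit Cmax,ss on first dose: D_load = D_maint·R ≈ 204 × 1.14286 ≈ 233.14 mg.

233 mg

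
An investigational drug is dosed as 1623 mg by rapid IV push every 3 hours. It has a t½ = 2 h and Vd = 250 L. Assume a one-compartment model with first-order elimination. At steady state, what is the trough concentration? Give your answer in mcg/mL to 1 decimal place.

τ/t½ = 3/2 ≈ 1.5, so fraction remaining f = (1/2)^(3/2) ≈ 0.3536.
Each bolus raises the concentration by D/Vd = 1623/250 ≈ 6.492 mcg/mL.
Steady-state trough Cmin,ss = C₀·f/(1−f) ≈ 6.492 × 0.3536/0.6464 ≈ 3.551 mcg/mL.

3.6 mcg/mL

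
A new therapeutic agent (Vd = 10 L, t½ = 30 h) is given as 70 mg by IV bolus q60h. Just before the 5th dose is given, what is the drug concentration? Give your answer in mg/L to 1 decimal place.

f = (1/2)^(τ/t½) = (1/2)^(60/30) ≈ 0.2500.
C₀ = D/Vd = 70/10 ≈ 7.000 mg/L.
Before the 5th dose, 4 doses have been given. Superposition: Cmin = C₀·(f + f² + … + f^4).
≈ 7.000 × (0.2500 + 0.0625 + 0.0156 + 0.0039) ≈ 7.000 × 0.3320 ≈ 2.324 mg/L.

2.3 mg/L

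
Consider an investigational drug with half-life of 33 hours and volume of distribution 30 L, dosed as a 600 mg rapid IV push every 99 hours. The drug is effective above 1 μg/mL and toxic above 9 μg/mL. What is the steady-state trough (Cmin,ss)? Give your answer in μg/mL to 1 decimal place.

2.9 μg/mL

τ = 99 h = 3 half-lives, so f = (1/2)^3 = 0.125.
Accumulation ratio R = 1/(1 − f) = 1/0.875 = 8/7.
Single-dose peak C₀ = D/Vd = 600/30 = 20 μg/mL.
Steady-state peak Cmax,ss = C₀·R = 20 × 8/7 ≈ 22.857 μg/mL.
Steady-state trough Cmin,ss = Cmax,ss·f ≈ 22.857 × 0.125 ≈ 2.857 μg/mL.
Trough 2.9 μg/mL vs MEC 1 μg/mL: adequate.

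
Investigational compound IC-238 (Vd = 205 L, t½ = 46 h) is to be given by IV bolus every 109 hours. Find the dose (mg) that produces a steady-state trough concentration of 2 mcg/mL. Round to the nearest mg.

τ/t½ = 109/46 ≈ 2.3696, so f = (1/2)^(109/46) ≈ 0.193504.
Cmin,ss = (D/Vd)·f/(1−f), so D = Cmin,ss·Vd·(1−f)/f.
D = 2 × 205 × (1−f)/f ≈ 2 × 205 × 4.16785 ≈ 1708.82 mg.

1709 mg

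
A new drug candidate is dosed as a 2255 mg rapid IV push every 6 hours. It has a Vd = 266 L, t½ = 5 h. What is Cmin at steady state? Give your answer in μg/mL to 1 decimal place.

6.5 μg/mL

k = ln2/t½ = ln2/5 ≈ 0.138629 h⁻¹; fraction remaining f = e^(−kτ) = e^(−0.138629×6) ≈ 0.4353.
Accumulation ratio R = 1/(1 − f) ≈ 1/0.5647 ≈ 1.7709.
Each bolus raises the concentration by D/Vd = 2255/266 ≈ 8.477 μg/mL.
Steady-state peak Cmax,ss = C₀·R ≈ 8.477 × 1.7709 ≈ 15.012 μg/mL.
One interval later, Cmin,ss = Cmax,ss·e^(−kτ) ≈ 15.012 × 0.4353 ≈ 6.535 μg/mL.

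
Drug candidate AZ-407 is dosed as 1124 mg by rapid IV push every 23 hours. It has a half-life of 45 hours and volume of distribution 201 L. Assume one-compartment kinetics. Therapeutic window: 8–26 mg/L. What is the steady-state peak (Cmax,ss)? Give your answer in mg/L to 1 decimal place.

18.7 mg/L

τ/t½ = 23/45 ≈ 0.51111, so fraction remaining f = (1/2)^(23/45) ≈ 0.7017.
Accumulation ratio R = 1/(1 − f) ≈ 1/0.2983 ≈ 3.3523.
Each bolus raises the concentration by D/Vd = 1124/201 ≈ 5.592 mg/L.
Steady-state peak Cmax,ss = C₀·R ≈ 5.592 × 3.3523 ≈ 18.746 mg/L.
Peak 18.7 mg/L vs MTC 26 mg/L: below toxic threshold.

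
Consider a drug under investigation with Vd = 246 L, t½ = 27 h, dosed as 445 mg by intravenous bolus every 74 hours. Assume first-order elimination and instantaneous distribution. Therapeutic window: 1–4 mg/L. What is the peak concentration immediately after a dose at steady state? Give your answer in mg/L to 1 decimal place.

2.1 mg/L

k = ln2/t½ = ln2/27 ≈ 0.025672 h⁻¹; fraction remaining f = e^(−kτ) = e^(−0.025672×74) ≈ 0.1496.
Accumulation ratio R = 1/(1 − f) ≈ 1/0.8504 ≈ 1.1759.
Single-dose peak C₀ = D/Vd = 445/246 ≈ 1.809 mg/L.
Steady-state peak Cmax,ss = C₀·R ≈ 1.809 × 1.1759 ≈ 2.127 mg/L.
Peak 2.1 mg/L vs MTC 4 mg/L: below toxic threshold.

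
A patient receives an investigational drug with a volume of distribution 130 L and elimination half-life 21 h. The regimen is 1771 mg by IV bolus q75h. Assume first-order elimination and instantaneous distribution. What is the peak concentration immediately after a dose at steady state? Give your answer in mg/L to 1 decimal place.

k = ln2/t½ = ln2/21 ≈ 0.033007 h⁻¹; fraction remaining f = e^(−kτ) = e^(−0.033007×75) ≈ 0.0841.
At steady state, accumulation factor R = 1/(1 − e^(−kτ)) ≈ 1.0918.
Each bolus raises the concentration by D/Vd = 1771/130 ≈ 13.623 mg/L.
Cmax,ss = C₀/(1 − f) ≈ 13.623/0.9159 ≈ 14.874 mg/L.

14.9 mg/L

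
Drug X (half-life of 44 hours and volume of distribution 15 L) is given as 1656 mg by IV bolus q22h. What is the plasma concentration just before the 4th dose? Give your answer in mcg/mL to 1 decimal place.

f = (1/2)^(τ/t½) = (1/2)^(22/44) ≈ 0.7071.
C₀ = D/Vd = 1656/15 ≈ 110.400 mcg/mL.
Before the 4th dose, 3 doses have been given. Superposition: Cmin = C₀·(f + f² + … + f^3).
≈ 110.400 × (0.7071 + 0.5000 + 0.3535) ≈ 110.400 × 1.5606 ≈ 172.290 mcg/mL.

172.3 mcg/mL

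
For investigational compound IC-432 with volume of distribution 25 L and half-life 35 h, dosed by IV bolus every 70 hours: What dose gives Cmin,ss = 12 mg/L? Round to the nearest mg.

900 mg

τ/t½ = 70/35 ≈ 2, so f = (1/2)^(70/35) ≈ 0.250000.
Cmin,ss = (D/Vd)·f/(1−f), so D = Cmin,ss·Vd·(1−f)/f.
D = 12 × 25 × (1−f)/f ≈ 12 × 25 × 3.00000 ≈ 900.00 mg.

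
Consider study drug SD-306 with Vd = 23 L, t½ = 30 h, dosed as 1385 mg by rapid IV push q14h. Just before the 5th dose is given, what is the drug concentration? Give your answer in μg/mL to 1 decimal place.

114.4 μg/mL

f = (1/2)^(τ/t½) = (1/2)^(14/30) ≈ 0.7236.
C₀ = D/Vd = 1385/23 ≈ 60.217 μg/mL.
Before the 5th dose, 4 doses have been given. Superposition: Cmin = C₀·(f + f² + … + f^4).
≈ 60.217 × (0.7236 + 0.5236 + 0.3789 + 0.2742) ≈ 60.217 × 1.9003 ≈ 114.430 μg/mL.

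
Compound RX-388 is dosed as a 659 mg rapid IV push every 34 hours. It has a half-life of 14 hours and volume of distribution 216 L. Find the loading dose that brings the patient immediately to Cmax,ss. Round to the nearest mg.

f = (1/2)^(34/14) ≈ 0.185749; accumulation ratio R = 1/(1−f) ≈ 1.22812.
Loading dose to hit Cmax,ss on first dose: D_load = D_maint·R ≈ 659 × 1.22812 ≈ 809.33 mg.

809 mg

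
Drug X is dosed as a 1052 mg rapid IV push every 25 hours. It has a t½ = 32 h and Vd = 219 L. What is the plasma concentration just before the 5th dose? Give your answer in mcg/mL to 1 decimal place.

f = (1/2)^(τ/t½) = (1/2)^(25/32) ≈ 0.5819.
C₀ = D/Vd = 1052/219 ≈ 4.804 mcg/mL.
Before the 5th dose, 4 doses have been given. Superposition: Cmin = C₀·(f + f² + … + f^4).
≈ 4.804 × (0.5819 + 0.3386 + 0.1970 + 0.1147) ≈ 4.804 × 1.2322 ≈ 5.919 mcg/mL.

5.9 mcg/mL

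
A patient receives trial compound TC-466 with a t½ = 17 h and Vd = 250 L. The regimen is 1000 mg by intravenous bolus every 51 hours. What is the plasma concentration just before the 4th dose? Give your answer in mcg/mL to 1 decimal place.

0.6 mcg/mL

f = (1/2)^(τ/t½) = (1/2)^(51/17) ≈ 0.1250.
C₀ = D/Vd = 1000/250 ≈ 4.000 mcg/mL.
Before the 4th dose, 3 doses have been given. Superposition: Cmin = C₀·(f + f² + … + f^3).
≈ 4.000 × (0.1250 + 0.0156 + 0.0020) ≈ 4.000 × 0.1426 ≈ 0.570 mcg/mL.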